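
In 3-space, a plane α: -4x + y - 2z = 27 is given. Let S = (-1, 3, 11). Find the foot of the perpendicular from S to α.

(-9, 5, 7)

Foot = S − λn with λ = (n·S − d)/|n|² = (-15 − 27)/21 = -2.
Foot = (-1, 3, 11) − (-2)·(-4, 1, -2) = (-9, 5, 7).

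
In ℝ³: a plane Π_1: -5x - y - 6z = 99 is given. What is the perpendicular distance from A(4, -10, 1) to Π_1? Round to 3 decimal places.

14.605

n·A − d = (-5)·(4) + (-1)·(-10) + (-6)·(1) − 99 = -115; |n| = √62.
Distance = |-115| / √62 = 115/√62 ≈ 14.605.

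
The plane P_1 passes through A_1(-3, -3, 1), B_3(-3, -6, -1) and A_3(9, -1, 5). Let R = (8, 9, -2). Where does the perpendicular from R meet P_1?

(6, 3, 7)

A_1B_3 = (0, -3, -2), A_1A_3 = (12, 2, 4); a normal to P_1 is A_1B_3 × A_1A_3 = (-8, -24, 36).
Using A_1: P_1 has equation -8x - 24y + 36z = 132.
Foot = R − λn with λ = (n·R − d)/|n|² = (-352 − 132)/1936 = -1/4.
Foot = (8, 9, -2) − (-1/4)·(-8, -24, 36) = (6, 3, 7).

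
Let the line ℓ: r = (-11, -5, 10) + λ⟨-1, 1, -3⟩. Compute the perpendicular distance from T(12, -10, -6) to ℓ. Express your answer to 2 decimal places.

Taking (-11, -5, 10) on ℓ with direction v = (-1, 1, -3): w = T − (-11, -5, 10) = (23, -5, -16), and w × v = (31, 85, 18).
Distance = |w × v| / |v| = √8510 / √11 ≈ 27.81.

27.81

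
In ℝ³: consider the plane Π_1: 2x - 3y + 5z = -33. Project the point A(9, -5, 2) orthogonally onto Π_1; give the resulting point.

(5, 1, -8)

Foot = A − λn with λ = (n·A − d)/|n|² = (43 − (-33))/38 = 2.
Foot = (9, -5, 2) − 2·(2, -3, 5) = (5, 1, -8).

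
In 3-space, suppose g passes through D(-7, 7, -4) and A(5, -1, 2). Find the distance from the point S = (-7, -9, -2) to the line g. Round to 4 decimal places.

A direction vector for g is A − D = (12, -8, 6).
Taking (-7, 7, -4) on g with direction v = (12, -8, 6): w = S − (-7, 7, -4) = (0, -16, 2), and w × v = (-80, 24, 192).
Distance = |w × v| / |v| = √43840 / √244 ≈ 13.4042.

13.4042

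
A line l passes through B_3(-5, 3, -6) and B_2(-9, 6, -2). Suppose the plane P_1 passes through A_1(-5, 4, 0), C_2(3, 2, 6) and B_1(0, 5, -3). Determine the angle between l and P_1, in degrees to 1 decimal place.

A direction vector for l is B_2 − B_3 = (-4, 3, 4).
A_1C_2 = (8, -2, 6), A_1B_1 = (5, 1, -3); a normal to P_1 is A_1C_2 × A_1B_1 = (0, 54, 18).
Using A_1: P_1 has equation 54y + 18z = 216.
sin θ = |n·v| / (|n||v|) = |234| / (√3240 · √41) = 0.64202.
θ ≈ 39.9°.

39.9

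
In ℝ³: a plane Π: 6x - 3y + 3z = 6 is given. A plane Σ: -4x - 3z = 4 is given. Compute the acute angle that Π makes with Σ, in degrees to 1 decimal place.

26.1

cos θ = |n₁·n₂| / (|n₁||n₂|) = |-33| / (√54 · √25).
θ = arccos(0.89815) ≈ 26.1°.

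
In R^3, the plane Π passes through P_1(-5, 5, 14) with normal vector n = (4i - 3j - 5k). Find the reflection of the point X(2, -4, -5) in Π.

(-22, 14, 25)

Π: n·r = n·P_1 gives 4x - 3y - 5z = -105.
λ = (n·X − d)/|n|² = (45 − (-105))/50 = 3.
Reflection = X − 2λn = (2, -4, -5) − 6·(4, -3, -5) = (-22, 14, 25).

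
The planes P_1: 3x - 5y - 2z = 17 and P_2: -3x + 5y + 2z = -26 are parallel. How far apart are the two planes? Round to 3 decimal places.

Rescale P_2 by 1/(-1): 3x - 5y - 2z = 26. Then distance = |17 − 26| / √38 ≈ 1.460.

1.460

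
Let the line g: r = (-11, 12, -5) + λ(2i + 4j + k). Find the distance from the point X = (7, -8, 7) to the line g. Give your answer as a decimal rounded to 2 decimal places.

28.62

Taking (-11, 12, -5) on g with direction v = (2, 4, 1): w = X − (-11, 12, -5) = (18, -20, 12), and w × v = (-68, 6, 112).
Distance = |w × v| / |v| = √17204 / √21 ≈ 28.62.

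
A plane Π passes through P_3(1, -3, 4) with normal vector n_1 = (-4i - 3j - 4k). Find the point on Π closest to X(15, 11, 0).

(7, 5, -8)

Π: n_1·r = n_1·P_3 gives -4x - 3y - 4z = -11.
Foot = X − λn with λ = (n·X − d)/|n|² = (-93 − (-11))/41 = -2.
Foot = (15, 11, 0) − (-2)·(-4, -3, -4) = (7, 5, -8).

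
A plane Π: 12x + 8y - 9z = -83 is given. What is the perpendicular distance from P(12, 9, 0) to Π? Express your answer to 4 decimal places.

n·P − d = (12)·(12) + (8)·(9) + (-9)·(0) − (-83) = 299; |n| = √289.
Distance = |299| / √289 = 299/√289 ≈ 17.5882.

17.5882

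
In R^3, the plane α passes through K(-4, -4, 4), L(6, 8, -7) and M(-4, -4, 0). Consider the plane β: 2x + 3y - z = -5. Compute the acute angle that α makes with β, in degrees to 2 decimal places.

84.11

KL = (10, 12, -11), KM = (0, 0, -4); a normal to α is KL × KM = (-48, 40, 0).
Using K: α has equation -48x + 40y = 32.
cos θ = |n₁·n₂| / (|n₁||n₂|) = |24| / (√3904 · √14).
θ = arccos(0.10266) ≈ 84.11°.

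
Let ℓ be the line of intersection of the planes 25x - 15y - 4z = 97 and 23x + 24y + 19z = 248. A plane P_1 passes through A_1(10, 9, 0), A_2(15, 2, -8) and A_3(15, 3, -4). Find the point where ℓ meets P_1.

Direction of ℓ: (25, -15, -4) × (23, 24, 19) = (-189, -567, 945).
A point on ℓ: solving the two plane equations with x = 11 gives (11, 18, -23).
A_1A_2 = (5, -7, -8), A_1A_3 = (5, -6, -4); a normal to P_1 is A_1A_2 × A_1A_3 = (-20, -20, 5).
Using A_1: P_1 has equation -20x - 20y + 5z = -380.
Substitute r = (11, 18, -23) + t(-189, -567, 945) into the plane: -695 + 19845t = -380, so t = 1/63.
Intersection: (11, 18, -23) + (1/63)·(-189, -567, 945) = (8, 9, -8).

(8, 9, -8)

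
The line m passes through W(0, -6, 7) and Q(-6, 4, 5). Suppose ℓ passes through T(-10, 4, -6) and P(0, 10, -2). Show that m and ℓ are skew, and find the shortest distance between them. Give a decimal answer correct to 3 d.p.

A direction vector for m is Q − W = (-6, 10, -2).
A direction vector for ℓ is P − T = (10, 6, 4).
Common perpendicular direction n = (-6, 10, -2) × (10, 6, 4) = (52, 4, -136).
With w = (-10, 4, -6) − (0, -6, 7) = (-10, 10, -13), w · n = 1288.
Since n ≠ 0 the lines are not parallel, and w · n = 1288 ≠ 0 so they do not intersect; hence they are skew.
Distance = |w · n| / |n| = |1288| / √21216 ≈ 8.843.

8.843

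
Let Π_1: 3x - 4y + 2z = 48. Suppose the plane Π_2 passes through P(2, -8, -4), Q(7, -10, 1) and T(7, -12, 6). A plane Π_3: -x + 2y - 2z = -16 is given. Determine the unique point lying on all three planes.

(8, -8, -4)

PQ = (5, -2, 5), PT = (5, -4, 10); a normal to Π_2 is PQ × PT = (0, -25, -10).
Using P: Π_2 has equation -25y - 10z = 240.
Solving the 3×3 linear system 3x - 4y + 2z = 48, -25y - 10z = 240, -x + 2y - 2z = -16 (e.g. by elimination or Cramer's rule, determinant = 120) gives (8, -8, -4).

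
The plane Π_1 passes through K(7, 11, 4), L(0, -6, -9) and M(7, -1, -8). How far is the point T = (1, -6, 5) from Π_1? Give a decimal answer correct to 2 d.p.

KL = (-7, -17, -13), KM = (0, -12, -12); a normal to Π_1 is KL × KM = (48, -84, 84).
Using K: Π_1 has equation 48x - 84y + 84z = -252.
n·T − d = (48)·(1) + (-84)·(-6) + (84)·(5) − (-252) = 1224; |n| = √16416.
Distance = |1224| / √16416 = 1224/√16416 ≈ 9.55.

9.55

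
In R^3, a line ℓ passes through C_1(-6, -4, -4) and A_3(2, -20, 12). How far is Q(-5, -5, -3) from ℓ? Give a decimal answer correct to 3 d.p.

A direction vector for ℓ is A_3 − C_1 = (8, -16, 16).
Taking (-6, -4, -4) on ℓ with direction v = (8, -16, 16): w = Q − (-6, -4, -4) = (1, -1, 1), and w × v = (0, -8, -8).
Distance = |w × v| / |v| = √128 / √576 ≈ 0.471.

0.471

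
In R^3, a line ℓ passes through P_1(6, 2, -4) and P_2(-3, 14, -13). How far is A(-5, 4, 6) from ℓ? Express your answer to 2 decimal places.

14.88

A direction vector for ℓ is P_2 − P_1 = (-9, 12, -9).
Taking (6, 2, -4) on ℓ with direction v = (-9, 12, -9): w = A − (6, 2, -4) = (-11, 2, 10), and w × v = (-138, -189, -114).
Distance = |w × v| / |v| = √67761 / √306 ≈ 14.88.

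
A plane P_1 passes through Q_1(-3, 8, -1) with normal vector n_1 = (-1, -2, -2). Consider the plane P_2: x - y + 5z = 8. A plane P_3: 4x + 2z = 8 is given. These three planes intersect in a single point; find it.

P_1: n_1·r = n_1·Q_1 gives -x - 2y - 2z = -11.
Solving the 3×3 linear system -x - 2y - 2z = -11, x - y + 5z = 8, 4x + 2z = 8 (e.g. by elimination or Cramer's rule, determinant = -42) gives (1, 3, 2).

(1, 3, 2)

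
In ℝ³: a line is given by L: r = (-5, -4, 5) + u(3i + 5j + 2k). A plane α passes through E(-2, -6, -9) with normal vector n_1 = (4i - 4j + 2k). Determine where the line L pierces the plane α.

α: n_1·r = n_1·E gives 4x - 4y + 2z = -2.
Substitute r = (-5, -4, 5) + t(3, 5, 2) into the plane: 6 + (-4)t = -2, so t = 2.
Intersection: (-5, -4, 5) + 2·(3, 5, 2) = (1, 6, 9).

(1, 6, 9)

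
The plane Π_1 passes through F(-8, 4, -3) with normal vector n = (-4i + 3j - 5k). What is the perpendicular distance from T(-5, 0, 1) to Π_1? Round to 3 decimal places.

Π_1: n·r = n·F gives -4x + 3y - 5z = 59.
n·T − d = (-4)·(-5) + (3)·(0) + (-5)·(1) − 59 = -44; |n| = √50.
Distance = |-44| / √50 = 44/√50 ≈ 6.223.

6.223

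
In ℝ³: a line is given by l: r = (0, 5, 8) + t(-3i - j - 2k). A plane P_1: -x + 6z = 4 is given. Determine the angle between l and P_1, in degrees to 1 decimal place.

sin θ = |n·v| / (|n||v|) = |-9| / (√37 · √14) = 0.39544.
θ ≈ 23.3°.

23.3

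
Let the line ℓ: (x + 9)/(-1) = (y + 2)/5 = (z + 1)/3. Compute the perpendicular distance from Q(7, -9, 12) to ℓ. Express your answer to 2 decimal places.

21.68

ℓ has direction (-1, 5, 3) through (-9, -2, -1).
Taking (-9, -2, -1) on ℓ with direction v = (-1, 5, 3): w = Q − (-9, -2, -1) = (16, -7, 13), and w × v = (-86, -61, 73).
Distance = |w × v| / |v| = √16446 / √35 ≈ 21.68.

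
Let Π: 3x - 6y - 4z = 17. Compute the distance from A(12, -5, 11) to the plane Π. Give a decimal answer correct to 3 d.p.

n·A − d = (3)·(12) + (-6)·(-5) + (-4)·(11) − 17 = 5; |n| = √61.
Distance = |5| / √61 = 5/√61 ≈ 0.640.

0.640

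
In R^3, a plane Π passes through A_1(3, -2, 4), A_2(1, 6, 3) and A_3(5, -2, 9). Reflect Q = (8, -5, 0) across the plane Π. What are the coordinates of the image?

A_1A_2 = (-2, 8, -1), A_1A_3 = (2, 0, 5); a normal to Π is A_1A_2 × A_1A_3 = (40, 8, -16).
Using A_1: Π has equation 40x + 8y - 16z = 40.
λ = (n·Q − d)/|n|² = (280 − 40)/1920 = 1/8.
Reflection = Q − 2λn = (8, -5, 0) − (1/4)·(40, 8, -16) = (-2, -7, 4).

(-2, -7, 4)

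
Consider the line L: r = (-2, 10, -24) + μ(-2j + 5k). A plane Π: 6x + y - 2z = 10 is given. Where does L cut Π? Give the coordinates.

(-2, 4, -9)

Substitute r = (-2, 10, -24) + t(0, -2, 5) into the plane: 46 + (-12)t = 10, so t = 3.
Intersection: (-2, 10, -24) + 3·(0, -2, 5) = (-2, 4, -9).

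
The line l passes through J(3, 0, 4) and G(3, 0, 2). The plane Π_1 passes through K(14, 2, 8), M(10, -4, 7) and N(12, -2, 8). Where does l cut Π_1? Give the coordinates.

(3, 0, -2)

A direction vector for l is G − J = (0, 0, -2).
KM = (-4, -6, -1), KN = (-2, -4, 0); a normal to Π_1 is KM × KN = (-4, 2, 4).
Using K: Π_1 has equation -4x + 2y + 4z = -20.
Substitute r = (3, 0, 4) + t(0, 0, -2) into the plane: 4 + (-8)t = -20, so t = 3.
Intersection: (3, 0, 4) + 3·(0, 0, -2) = (3, 0, -2).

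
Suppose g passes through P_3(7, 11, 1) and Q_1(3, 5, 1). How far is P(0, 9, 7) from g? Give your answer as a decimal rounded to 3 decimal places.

A direction vector for g is Q_1 − P_3 = (-4, -6, 0).
Taking (7, 11, 1) on g with direction v = (-4, -6, 0): w = P − (7, 11, 1) = (-7, -2, 6), and w × v = (36, -24, 34).
Distance = |w × v| / |v| = √3028 / √52 ≈ 7.631.

7.631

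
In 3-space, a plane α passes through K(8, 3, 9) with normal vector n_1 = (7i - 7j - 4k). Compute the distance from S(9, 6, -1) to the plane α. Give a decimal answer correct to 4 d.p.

2.4351

α: n_1·r = n_1·K gives 7x - 7y - 4z = -1.
n·S − d = (7)·(9) + (-7)·(6) + (-4)·(-1) − (-1) = 26; |n| = √114.
Distance = |26| / √114 = 26/√114 ≈ 2.4351.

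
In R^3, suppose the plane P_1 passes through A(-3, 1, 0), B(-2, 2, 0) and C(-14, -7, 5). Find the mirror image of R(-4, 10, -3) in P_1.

(6, 0, 3)

AB = (1, 1, 0), AC = (-11, -8, 5); a normal to P_1 is AB × AC = (5, -5, 3).
Using A: P_1 has equation 5x - 5y + 3z = -20.
λ = (n·R − d)/|n|² = (-79 − (-20))/59 = -1.
Reflection = R − 2λn = (-4, 10, -3) − (-2)·(5, -5, 3) = (6, 0, 3).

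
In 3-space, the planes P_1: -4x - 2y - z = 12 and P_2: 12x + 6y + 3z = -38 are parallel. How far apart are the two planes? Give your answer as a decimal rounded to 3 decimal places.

0.145

Rescale P_2 by 1/(-3): -4x - 2y - z = 38/3. Then distance = |12 − (38/3)| / √21 ≈ 0.145.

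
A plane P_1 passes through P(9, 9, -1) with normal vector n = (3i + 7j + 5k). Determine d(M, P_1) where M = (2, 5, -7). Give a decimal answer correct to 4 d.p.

P_1: n·r = n·P gives 3x + 7y + 5z = 85.
n·M − d = (3)·(2) + (7)·(5) + (5)·(-7) − 85 = -79; |n| = √83.
Distance = |-79| / √83 = 79/√83 ≈ 8.6714.

8.6714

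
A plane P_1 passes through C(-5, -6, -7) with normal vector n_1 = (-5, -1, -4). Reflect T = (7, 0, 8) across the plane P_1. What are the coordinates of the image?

(-23, -6, -16)

P_1: n_1·r = n_1·C gives -5x - y - 4z = 59.
λ = (n·T − d)/|n|² = (-67 − 59)/42 = -3.
Reflection = T − 2λn = (7, 0, 8) − (-6)·(-5, -1, -4) = (-23, -6, -16).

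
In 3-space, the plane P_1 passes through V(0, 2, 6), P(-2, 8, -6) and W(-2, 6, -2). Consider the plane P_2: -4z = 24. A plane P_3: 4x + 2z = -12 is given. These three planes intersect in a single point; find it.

VP = (-2, 6, -12), VW = (-2, 4, -8); a normal to P_1 is VP × VW = (0, 8, 4).
Using V: P_1 has equation 8y + 4z = 40.
Solving the 3×3 linear system 8y + 4z = 40, -4z = 24, 4x + 2z = -12 (e.g. by elimination or Cramer's rule, determinant = -128) gives (0, 8, -6).

(0, 8, -6)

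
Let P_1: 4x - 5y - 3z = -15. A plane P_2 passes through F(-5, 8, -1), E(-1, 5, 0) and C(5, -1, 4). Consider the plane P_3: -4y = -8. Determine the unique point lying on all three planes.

FE = (4, -3, 1), FC = (10, -9, 5); a normal to P_2 is FE × FC = (-6, -10, -6).
Using F: P_2 has equation -6x - 10y - 6z = -44.
Solving the 3×3 linear system 4x - 5y - 3z = -15, -6x - 10y - 6z = -44, -4y = -8 (e.g. by elimination or Cramer's rule, determinant = -168) gives (1, 2, 3).

(1, 2, 3)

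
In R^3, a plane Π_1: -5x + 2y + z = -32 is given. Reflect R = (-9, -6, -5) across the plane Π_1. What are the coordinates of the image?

(11, -14, -9)

λ = (n·R − d)/|n|² = (28 − (-32))/30 = 2.
Reflection = R − 2λn = (-9, -6, -5) − 4·(-5, 2, 1) = (11, -14, -9).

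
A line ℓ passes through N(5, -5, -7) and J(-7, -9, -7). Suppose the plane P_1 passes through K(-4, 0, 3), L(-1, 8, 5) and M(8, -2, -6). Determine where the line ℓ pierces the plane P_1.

(8, -4, -7)

A direction vector for ℓ is J − N = (-12, -4, 0).
KL = (3, 8, 2), KM = (12, -2, -9); a normal to P_1 is KL × KM = (-68, 51, -102).
Using K: P_1 has equation -68x + 51y - 102z = -34.
Substitute r = (5, -5, -7) + t(-12, -4, 0) into the plane: 119 + 612t = -34, so t = -1/4.
Intersection: (5, -5, -7) + (-1/4)·(-12, -4, 0) = (8, -4, -7).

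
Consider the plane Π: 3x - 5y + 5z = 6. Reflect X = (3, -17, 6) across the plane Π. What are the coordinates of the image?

(-9, 3, -14)

λ = (n·X − d)/|n|² = (124 − 6)/59 = 2.
Reflection = X − 2λn = (3, -17, 6) − 4·(3, -5, 5) = (-9, 3, -14).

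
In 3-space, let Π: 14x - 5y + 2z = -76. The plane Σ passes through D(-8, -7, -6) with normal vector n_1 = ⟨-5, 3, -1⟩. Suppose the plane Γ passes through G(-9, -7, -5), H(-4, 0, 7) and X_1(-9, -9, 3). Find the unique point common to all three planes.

Σ: n_1·r = n_1·D gives -5x + 3y - z = 25.
GH = (5, 7, 12), GX_1 = (0, -2, 8); a normal to Γ is GH × GX_1 = (80, -40, -10).
Using G: Γ has equation 80x - 40y - 10z = -390.
Solving the 3×3 linear system 14x - 5y + 2z = -76, -5x + 3y - z = 25, 80x - 40y - 10z = -390 (e.g. by elimination or Cramer's rule, determinant = -410) gives (-6, -2, -1).

(-6, -2, -1)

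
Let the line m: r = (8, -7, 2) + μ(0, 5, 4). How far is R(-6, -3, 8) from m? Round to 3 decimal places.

14.170

Taking (8, -7, 2) on m with direction v = (0, 5, 4): w = R − (8, -7, 2) = (-14, 4, 6), and w × v = (-14, 56, -70).
Distance = |w × v| / |v| = √8232 / √41 ≈ 14.170.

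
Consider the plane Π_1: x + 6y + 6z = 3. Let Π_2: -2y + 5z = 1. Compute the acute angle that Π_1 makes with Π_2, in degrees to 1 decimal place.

67.0

cos θ = |n₁·n₂| / (|n₁||n₂|) = |18| / (√73 · √29).
θ = arccos(0.39121) ≈ 67.0°.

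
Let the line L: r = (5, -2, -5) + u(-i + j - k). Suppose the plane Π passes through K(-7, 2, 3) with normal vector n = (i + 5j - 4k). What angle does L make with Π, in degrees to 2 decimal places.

45.45

Π: n·r = n·K gives x + 5y - 4z = -9.
sin θ = |n·v| / (|n||v|) = |8| / (√42 · √3) = 0.71270.
θ ≈ 45.45°.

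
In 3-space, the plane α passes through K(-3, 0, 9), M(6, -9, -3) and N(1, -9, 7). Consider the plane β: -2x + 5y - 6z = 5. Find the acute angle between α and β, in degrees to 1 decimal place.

KM = (9, -9, -12), KN = (4, -9, -2); a normal to α is KM × KN = (-90, -30, -45).
Using K: α has equation -90x - 30y - 45z = -135.
cos θ = |n₁·n₂| / (|n₁||n₂|) = |300| / (√11025 · √65).
θ = arccos(0.35438) ≈ 69.2°.

69.2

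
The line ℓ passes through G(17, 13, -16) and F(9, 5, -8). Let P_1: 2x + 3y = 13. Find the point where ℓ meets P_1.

A direction vector for ℓ is F − G = (-8, -8, 8).
Substitute r = (17, 13, -16) + t(-8, -8, 8) into the plane: 73 + (-40)t = 13, so t = 3/2.
Intersection: (17, 13, -16) + (3/2)·(-8, -8, 8) = (5, 1, -4).

(5, 1, -4)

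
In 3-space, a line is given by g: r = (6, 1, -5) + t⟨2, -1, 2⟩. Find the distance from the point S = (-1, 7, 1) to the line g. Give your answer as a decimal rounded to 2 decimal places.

Taking (6, 1, -5) on g with direction v = (2, -1, 2): w = S − (6, 1, -5) = (-7, 6, 6), and w × v = (18, 26, -5).
Distance = |w × v| / |v| = √1025 / √9 ≈ 10.67.

10.67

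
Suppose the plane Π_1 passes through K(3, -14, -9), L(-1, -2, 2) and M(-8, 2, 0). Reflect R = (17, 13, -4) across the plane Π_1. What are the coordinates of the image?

(-7, -17, 20)

KL = (-4, 12, 11), KM = (-11, 16, 9); a normal to Π_1 is KL × KM = (-68, -85, 68).
Using K: Π_1 has equation -68x - 85y + 68z = 374.
λ = (n·R − d)/|n|² = (-2533 − 374)/16473 = -3/17.
Reflection = R − 2λn = (17, 13, -4) − (-6/17)·(-68, -85, 68) = (-7, -17, 20).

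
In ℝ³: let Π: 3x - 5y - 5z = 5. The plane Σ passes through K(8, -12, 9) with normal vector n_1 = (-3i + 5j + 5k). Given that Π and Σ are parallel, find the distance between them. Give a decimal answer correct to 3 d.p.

4.426

Σ: n_1·r = n_1·K gives -3x + 5y + 5z = -39.
Rescale Σ by 1/(-1): 3x - 5y - 5z = 39. Then distance = |5 − 39| / √59 ≈ 4.426.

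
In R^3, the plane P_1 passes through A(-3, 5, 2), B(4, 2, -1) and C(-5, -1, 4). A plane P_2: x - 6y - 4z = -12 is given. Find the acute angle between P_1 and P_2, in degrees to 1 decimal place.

AB = (7, -3, -3), AC = (-2, -6, 2); a normal to P_1 is AB × AC = (-24, -8, -48).
Using A: P_1 has equation -24x - 8y - 48z = -64.
cos θ = |n₁·n₂| / (|n₁||n₂|) = |216| / (√2944 · √53).
θ = arccos(0.54682) ≈ 56.9°.

56.9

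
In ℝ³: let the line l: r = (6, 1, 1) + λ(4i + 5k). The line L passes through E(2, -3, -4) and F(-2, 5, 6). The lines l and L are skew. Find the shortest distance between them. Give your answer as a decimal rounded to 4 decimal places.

3.0421

A direction vector for L is F − E = (-4, 8, 10).
Common perpendicular direction n = (4, 0, 5) × (-4, 8, 10) = (-40, -60, 32).
With w = (2, -3, -4) − (6, 1, 1) = (-4, -4, -5), w · n = 240.
Distance = |w · n| / |n| = |240| / √6224 ≈ 3.0421.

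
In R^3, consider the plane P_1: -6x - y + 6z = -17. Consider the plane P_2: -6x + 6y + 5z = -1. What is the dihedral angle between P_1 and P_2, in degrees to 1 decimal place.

cos θ = |n₁·n₂| / (|n₁||n₂|) = |60| / (√73 · √97).
θ = arccos(0.71302) ≈ 44.5°.

44.5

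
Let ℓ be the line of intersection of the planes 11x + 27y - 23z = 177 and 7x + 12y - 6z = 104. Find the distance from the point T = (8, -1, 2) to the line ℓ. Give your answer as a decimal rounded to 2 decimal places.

4.81

Direction of ℓ: (11, 27, -23) × (7, 12, -6) = (114, -95, -57).
A point on ℓ: solving the two plane equations with x = 8 gives (8, 5, 2).
Taking (8, 5, 2) on ℓ with direction v = (114, -95, -57): w = T − (8, 5, 2) = (0, -6, 0), and w × v = (342, 0, 684).
Distance = |w × v| / |v| = √584820 / √25270 ≈ 4.81.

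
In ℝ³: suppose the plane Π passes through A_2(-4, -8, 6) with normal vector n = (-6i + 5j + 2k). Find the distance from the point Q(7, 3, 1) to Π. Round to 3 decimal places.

Π: n·r = n·A_2 gives -6x + 5y + 2z = -4.
n·Q − d = (-6)·(7) + (5)·(3) + (2)·(1) − (-4) = -21; |n| = √65.
Distance = |-21| / √65 = 21/√65 ≈ 2.605.

2.605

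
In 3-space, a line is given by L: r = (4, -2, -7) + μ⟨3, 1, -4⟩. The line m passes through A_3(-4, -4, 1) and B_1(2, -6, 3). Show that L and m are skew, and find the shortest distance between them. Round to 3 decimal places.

A direction vector for m is B_1 − A_3 = (6, -2, 2).
Common perpendicular direction n = (3, 1, -4) × (6, -2, 2) = (-6, -30, -12).
With w = (-4, -4, 1) − (4, -2, -7) = (-8, -2, 8), w · n = 12.
Since n ≠ 0 the lines are not parallel, and w · n = 12 ≠ 0 so they do not intersect; hence they are skew.
Distance = |w · n| / |n| = |12| / √1080 ≈ 0.365.

0.365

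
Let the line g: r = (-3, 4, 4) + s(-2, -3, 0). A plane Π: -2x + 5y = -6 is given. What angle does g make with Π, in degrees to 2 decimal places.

sin θ = |n·v| / (|n||v|) = |-11| / (√29 · √13) = 0.56653.
θ ≈ 34.51°.

34.51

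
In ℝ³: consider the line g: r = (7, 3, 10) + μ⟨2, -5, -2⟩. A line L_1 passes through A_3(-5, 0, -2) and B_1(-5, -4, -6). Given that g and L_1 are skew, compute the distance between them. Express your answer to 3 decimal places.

4.366

A direction vector for L_1 is B_1 − A_3 = (0, -4, -4).
Common perpendicular direction n = (2, -5, -2) × (0, -4, -4) = (12, 8, -8).
With w = (-5, 0, -2) − (7, 3, 10) = (-12, -3, -12), w · n = -72.
Distance = |w · n| / |n| = |-72| / √272 ≈ 4.366.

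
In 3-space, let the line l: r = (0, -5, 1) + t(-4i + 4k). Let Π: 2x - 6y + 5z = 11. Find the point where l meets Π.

(8, -5, -7)

Substitute r = (0, -5, 1) + t(-4, 0, 4) into the plane: 35 + 12t = 11, so t = -2.
Intersection: (0, -5, 1) + (-2)·(-4, 0, 4) = (8, -5, -7).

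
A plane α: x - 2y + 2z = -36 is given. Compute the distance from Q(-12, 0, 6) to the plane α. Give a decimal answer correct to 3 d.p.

n·Q − d = (1)·(-12) + (-2)·(0) + (2)·(6) − (-36) = 36; |n| = √9.
Distance = |36| / √9 = 36/√9 ≈ 12.000.

12.000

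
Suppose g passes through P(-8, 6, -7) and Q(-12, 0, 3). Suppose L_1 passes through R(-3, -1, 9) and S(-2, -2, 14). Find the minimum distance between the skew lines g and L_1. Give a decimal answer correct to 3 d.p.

A direction vector for g is Q − P = (-4, -6, 10).
A direction vector for L_1 is S − R = (1, -1, 5).
Common perpendicular direction n = (-4, -6, 10) × (1, -1, 5) = (-20, 30, 10).
With w = (-3, -1, 9) − (-8, 6, -7) = (5, -7, 16), w · n = -150.
Distance = |w · n| / |n| = |-150| / √1400 ≈ 4.009.

4.009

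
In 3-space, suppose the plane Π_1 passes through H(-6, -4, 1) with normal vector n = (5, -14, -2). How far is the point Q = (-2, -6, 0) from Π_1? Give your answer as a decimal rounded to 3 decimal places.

Π_1: n·r = n·H gives 5x - 14y - 2z = 24.
n·Q − d = (5)·(-2) + (-14)·(-6) + (-2)·(0) − 24 = 50; |n| = √225.
Distance = |50| / √225 = 50/√225 ≈ 3.333.

3.333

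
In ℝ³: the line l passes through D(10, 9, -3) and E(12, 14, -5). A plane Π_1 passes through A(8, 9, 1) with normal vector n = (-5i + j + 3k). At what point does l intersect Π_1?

(6, -1, 1)

A direction vector for l is E − D = (2, 5, -2).
Π_1: n·r = n·A gives -5x + y + 3z = -28.
Substitute r = (10, 9, -3) + t(2, 5, -2) into the plane: -50 + (-11)t = -28, so t = -2.
Intersection: (10, 9, -3) + (-2)·(2, 5, -2) = (6, -1, 1).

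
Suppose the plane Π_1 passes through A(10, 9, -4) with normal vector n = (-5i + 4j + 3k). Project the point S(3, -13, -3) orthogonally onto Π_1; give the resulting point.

Π_1: n·r = n·A gives -5x + 4y + 3z = -26.
Foot = S − λn with λ = (n·S − d)/|n|² = (-76 − (-26))/50 = -1.
Foot = (3, -13, -3) − (-1)·(-5, 4, 3) = (-2, -9, 0).

(-2, -9, 0)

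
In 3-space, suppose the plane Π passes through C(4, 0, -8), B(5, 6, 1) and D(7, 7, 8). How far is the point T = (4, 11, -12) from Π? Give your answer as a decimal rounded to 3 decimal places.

4.523

CB = (1, 6, 9), CD = (3, 7, 16); a normal to Π is CB × CD = (33, 11, -11).
Using C: Π has equation 33x + 11y - 11z = 220.
n·T − d = (33)·(4) + (11)·(11) + (-11)·(-12) − 220 = 165; |n| = √1331.
Distance = |165| / √1331 = 165/√1331 ≈ 4.523.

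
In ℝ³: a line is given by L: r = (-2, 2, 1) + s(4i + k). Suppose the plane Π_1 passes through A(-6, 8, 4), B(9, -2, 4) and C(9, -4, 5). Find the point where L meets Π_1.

(6, 2, 3)

AB = (15, -10, 0), AC = (15, -12, 1); a normal to Π_1 is AB × AC = (-10, -15, -30).
Using A: Π_1 has equation -10x - 15y - 30z = -180.
Substitute r = (-2, 2, 1) + t(4, 0, 1) into the plane: -40 + (-70)t = -180, so t = 2.
Intersection: (-2, 2, 1) + 2·(4, 0, 1) = (6, 2, 3).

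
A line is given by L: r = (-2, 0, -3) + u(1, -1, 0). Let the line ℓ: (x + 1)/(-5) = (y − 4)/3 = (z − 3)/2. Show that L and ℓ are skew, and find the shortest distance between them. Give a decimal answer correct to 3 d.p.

6.351

ℓ has direction (-5, 3, 2) through (-1, 4, 3).
Common perpendicular direction n = (1, -1, 0) × (-5, 3, 2) = (-2, -2, -2).
With w = (-1, 4, 3) − (-2, 0, -3) = (1, 4, 6), w · n = -22.
Since n ≠ 0 the lines are not parallel, and w · n = -22 ≠ 0 so they do not intersect; hence they are skew.
Distance = |w · n| / |n| = |-22| / √12 ≈ 6.351.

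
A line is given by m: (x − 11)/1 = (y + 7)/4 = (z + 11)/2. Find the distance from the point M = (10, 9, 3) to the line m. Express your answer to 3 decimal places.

7.659

m has direction (1, 4, 2) through (11, -7, -11).
Taking (11, -7, -11) on m with direction v = (1, 4, 2): w = M − (11, -7, -11) = (-1, 16, 14), and w × v = (-24, 16, -20).
Distance = |w × v| / |v| = √1232 / √21 ≈ 7.659.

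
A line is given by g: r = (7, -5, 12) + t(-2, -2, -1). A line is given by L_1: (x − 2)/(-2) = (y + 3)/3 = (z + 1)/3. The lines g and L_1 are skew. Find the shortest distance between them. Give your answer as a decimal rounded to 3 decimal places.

L_1 has direction (-2, 3, 3) through (2, -3, -1).
Common perpendicular direction n = (-2, -2, -1) × (-2, 3, 3) = (-3, 8, -10).
With w = (2, -3, -1) − (7, -5, 12) = (-5, 2, -13), w · n = 161.
Distance = |w · n| / |n| = |161| / √173 ≈ 12.241.

12.241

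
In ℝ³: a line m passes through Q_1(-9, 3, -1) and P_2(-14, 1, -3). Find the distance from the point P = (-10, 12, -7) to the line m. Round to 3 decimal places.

10.861

A direction vector for m is P_2 − Q_1 = (-5, -2, -2).
Taking (-9, 3, -1) on m with direction v = (-5, -2, -2): w = P − (-9, 3, -1) = (-1, 9, -6), and w × v = (-30, 28, 47).
Distance = |w × v| / |v| = √3893 / √33 ≈ 10.861.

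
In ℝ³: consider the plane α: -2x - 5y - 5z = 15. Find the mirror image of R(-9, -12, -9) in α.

λ = (n·R − d)/|n|² = (123 − 15)/54 = 2.
Reflection = R − 2λn = (-9, -12, -9) − 4·(-2, -5, -5) = (-1, 8, 11).

(-1, 8, 11)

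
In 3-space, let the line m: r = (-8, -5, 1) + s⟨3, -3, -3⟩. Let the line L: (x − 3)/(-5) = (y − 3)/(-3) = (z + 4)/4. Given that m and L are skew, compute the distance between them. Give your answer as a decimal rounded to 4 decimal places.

L has direction (-5, -3, 4) through (3, 3, -4).
Common perpendicular direction n = (3, -3, -3) × (-5, -3, 4) = (-21, 3, -24).
With w = (3, 3, -4) − (-8, -5, 1) = (11, 8, -5), w · n = -87.
Distance = |w · n| / |n| = |-87| / √1026 ≈ 2.7161.

2.7161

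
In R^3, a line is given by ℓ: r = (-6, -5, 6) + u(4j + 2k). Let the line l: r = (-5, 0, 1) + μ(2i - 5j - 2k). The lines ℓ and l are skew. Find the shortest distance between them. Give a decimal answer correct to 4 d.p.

6.7648

Common perpendicular direction n = (0, 4, 2) × (2, -5, -2) = (2, 4, -8).
With w = (-5, 0, 1) − (-6, -5, 6) = (1, 5, -5), w · n = 62.
Distance = |w · n| / |n| = |62| / √84 ≈ 6.7648.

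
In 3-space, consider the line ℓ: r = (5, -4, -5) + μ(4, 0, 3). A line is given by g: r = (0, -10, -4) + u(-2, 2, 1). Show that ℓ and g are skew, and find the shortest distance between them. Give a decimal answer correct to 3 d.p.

Common perpendicular direction n = (4, 0, 3) × (-2, 2, 1) = (-6, -10, 8).
With w = (0, -10, -4) − (5, -4, -5) = (-5, -6, 1), w · n = 98.
Since n ≠ 0 the lines are not parallel, and w · n = 98 ≠ 0 so they do not intersect; hence they are skew.
Distance = |w · n| / |n| = |98| / √200 ≈ 6.930.

6.930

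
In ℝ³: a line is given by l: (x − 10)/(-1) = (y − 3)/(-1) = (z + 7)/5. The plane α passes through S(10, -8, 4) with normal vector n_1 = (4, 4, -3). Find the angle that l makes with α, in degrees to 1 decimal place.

43.7

l has direction (-1, -1, 5) through (10, 3, -7).
α: n_1·r = n_1·S gives 4x + 4y - 3z = -4.
sin θ = |n·v| / (|n||v|) = |-23| / (√41 · √27) = 0.69128.
θ ≈ 43.7°.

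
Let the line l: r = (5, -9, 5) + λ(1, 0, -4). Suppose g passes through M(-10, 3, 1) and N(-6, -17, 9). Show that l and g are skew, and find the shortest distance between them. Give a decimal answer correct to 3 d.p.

A direction vector for g is N − M = (4, -20, 8).
Common perpendicular direction n = (1, 0, -4) × (4, -20, 8) = (-80, -24, -20).
With w = (-10, 3, 1) − (5, -9, 5) = (-15, 12, -4), w · n = 992.
Since n ≠ 0 the lines are not parallel, and w · n = 992 ≠ 0 so they do not intersect; hence they are skew.
Distance = |w · n| / |n| = |992| / √7376 ≈ 11.551.

11.551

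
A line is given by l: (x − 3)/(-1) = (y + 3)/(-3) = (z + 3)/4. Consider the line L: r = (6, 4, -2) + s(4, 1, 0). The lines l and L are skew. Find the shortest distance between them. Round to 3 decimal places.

5.599

l has direction (-1, -3, 4) through (3, -3, -3).
Common perpendicular direction n = (-1, -3, 4) × (4, 1, 0) = (-4, 16, 11).
With w = (6, 4, -2) − (3, -3, -3) = (3, 7, 1), w · n = 111.
Distance = |w · n| / |n| = |111| / √393 ≈ 5.599.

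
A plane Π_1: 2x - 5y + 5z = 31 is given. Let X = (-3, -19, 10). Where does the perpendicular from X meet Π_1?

(-7, -9, 0)

Foot = X − λn with λ = (n·X − d)/|n|² = (139 − 31)/54 = 2.
Foot = (-3, -19, 10) − 2·(2, -5, 5) = (-7, -9, 0).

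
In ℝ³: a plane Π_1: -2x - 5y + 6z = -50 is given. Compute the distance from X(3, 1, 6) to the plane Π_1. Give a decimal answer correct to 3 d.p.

n·X − d = (-2)·(3) + (-5)·(1) + (6)·(6) − (-50) = 75; |n| = √65.
Distance = |75| / √65 = 75/√65 ≈ 9.303.

9.303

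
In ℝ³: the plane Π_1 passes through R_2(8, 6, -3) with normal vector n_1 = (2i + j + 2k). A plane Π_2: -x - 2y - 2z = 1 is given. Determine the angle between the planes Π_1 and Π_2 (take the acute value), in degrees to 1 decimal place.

Π_1: n_1·r = n_1·R_2 gives 2x + y + 2z = 16.
cos θ = |n₁·n₂| / (|n₁||n₂|) = |-8| / (√9 · √9).
θ = arccos(0.88889) ≈ 27.3°.

27.3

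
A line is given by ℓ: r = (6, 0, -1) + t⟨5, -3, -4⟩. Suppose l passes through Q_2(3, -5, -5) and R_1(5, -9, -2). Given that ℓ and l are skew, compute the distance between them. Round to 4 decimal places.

6.6953

A direction vector for l is R_1 − Q_2 = (2, -4, 3).
Common perpendicular direction n = (5, -3, -4) × (2, -4, 3) = (-25, -23, -14).
With w = (3, -5, -5) − (6, 0, -1) = (-3, -5, -4), w · n = 246.
Distance = |w · n| / |n| = |246| / √1350 ≈ 6.6953.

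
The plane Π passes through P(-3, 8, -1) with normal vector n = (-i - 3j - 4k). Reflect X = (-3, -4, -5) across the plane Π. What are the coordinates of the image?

Π: n·r = n·P gives -x - 3y - 4z = -17.
λ = (n·X − d)/|n|² = (35 − (-17))/26 = 2.
Reflection = X − 2λn = (-3, -4, -5) − 4·(-1, -3, -4) = (1, 8, 11).

(1, 8, 11)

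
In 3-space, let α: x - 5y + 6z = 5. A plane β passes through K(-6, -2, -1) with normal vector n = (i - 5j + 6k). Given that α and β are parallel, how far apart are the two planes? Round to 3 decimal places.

0.889

β: n·r = n·K gives x - 5y + 6z = -2.
Same normal n = (1, -5, 6) with |n| = √62; distance = |5 − (-2)| / |n| = 7/√62 ≈ 0.889.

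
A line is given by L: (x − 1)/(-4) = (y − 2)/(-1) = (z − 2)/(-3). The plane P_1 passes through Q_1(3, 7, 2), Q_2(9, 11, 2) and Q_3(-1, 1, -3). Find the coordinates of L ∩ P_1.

L has direction (-4, -1, -3) through (1, 2, 2).
Q_1Q_2 = (6, 4, 0), Q_1Q_3 = (-4, -6, -5); a normal to P_1 is Q_1Q_2 × Q_1Q_3 = (-20, 30, -20).
Using Q_1: P_1 has equation -20x + 30y - 20z = 110.
Substitute r = (1, 2, 2) + t(-4, -1, -3) into the plane: 0 + 110t = 110, so t = 1.
Intersection: (1, 2, 2) + 1·(-4, -1, -3) = (-3, 1, -1).

(-3, 1, -1)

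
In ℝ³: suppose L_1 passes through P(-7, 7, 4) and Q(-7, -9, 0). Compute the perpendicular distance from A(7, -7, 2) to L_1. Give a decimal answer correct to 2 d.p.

A direction vector for L_1 is Q − P = (0, -16, -4).
Taking (-7, 7, 4) on L_1 with direction v = (0, -16, -4): w = A − (-7, 7, 4) = (14, -14, -2), and w × v = (24, 56, -224).
Distance = |w × v| / |v| = √53888 / √272 ≈ 14.08.

14.08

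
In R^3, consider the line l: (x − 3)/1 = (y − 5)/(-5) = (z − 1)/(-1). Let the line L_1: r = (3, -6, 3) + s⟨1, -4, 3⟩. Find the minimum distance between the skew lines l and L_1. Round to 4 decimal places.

2.3660

l has direction (1, -5, -1) through (3, 5, 1).
Common perpendicular direction n = (1, -5, -1) × (1, -4, 3) = (-19, -4, 1).
With w = (3, -6, 3) − (3, 5, 1) = (0, -11, 2), w · n = 46.
Distance = |w · n| / |n| = |46| / √378 ≈ 2.3660.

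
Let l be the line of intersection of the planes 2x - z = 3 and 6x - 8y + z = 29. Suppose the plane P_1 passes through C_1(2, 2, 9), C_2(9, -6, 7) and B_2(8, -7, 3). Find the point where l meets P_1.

(2, -2, 1)

Direction of l: (2, 0, -1) × (6, -8, 1) = (-8, -8, -16).
A point on l: solving the two plane equations with x = 5 gives (5, 1, 7).
C_1C_2 = (7, -8, -2), C_1B_2 = (6, -9, -6); a normal to P_1 is C_1C_2 × C_1B_2 = (30, 30, -15).
Using C_1: P_1 has equation 30x + 30y - 15z = -15.
Substitute r = (5, 1, 7) + t(-8, -8, -16) into the plane: 75 + (-240)t = -15, so t = 3/8.
Intersection: (5, 1, 7) + (3/8)·(-8, -8, -16) = (2, -2, 1).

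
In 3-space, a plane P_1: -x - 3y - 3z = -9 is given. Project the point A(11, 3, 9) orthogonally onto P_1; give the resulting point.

(9, -3, 3)

Foot = A − λn with λ = (n·A − d)/|n|² = (-47 − (-9))/19 = -2.
Foot = (11, 3, 9) − (-2)·(-1, -3, -3) = (9, -3, 3).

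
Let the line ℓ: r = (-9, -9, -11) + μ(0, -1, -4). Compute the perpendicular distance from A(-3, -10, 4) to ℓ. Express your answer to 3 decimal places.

7.565

Taking (-9, -9, -11) on ℓ with direction v = (0, -1, -4): w = A − (-9, -9, -11) = (6, -1, 15), and w × v = (19, 24, -6).
Distance = |w × v| / |v| = √973 / √17 ≈ 7.565.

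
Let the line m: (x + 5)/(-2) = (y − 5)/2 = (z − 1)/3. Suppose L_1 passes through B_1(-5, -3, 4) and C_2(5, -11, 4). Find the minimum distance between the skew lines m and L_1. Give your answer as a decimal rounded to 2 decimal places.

m has direction (-2, 2, 3) through (-5, 5, 1).
A direction vector for L_1 is C_2 − B_1 = (10, -8, 0).
Common perpendicular direction n = (-2, 2, 3) × (10, -8, 0) = (24, 30, -4).
With w = (-5, -3, 4) − (-5, 5, 1) = (0, -8, 3), w · n = -252.
Distance = |w · n| / |n| = |-252| / √1492 ≈ 6.52.

6.52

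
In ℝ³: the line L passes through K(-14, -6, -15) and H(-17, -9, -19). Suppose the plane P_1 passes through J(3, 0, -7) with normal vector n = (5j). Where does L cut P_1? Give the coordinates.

A direction vector for L is H − K = (-3, -3, -4).
P_1: n·r = n·J gives 5y = 0.
Substitute r = (-14, -6, -15) + t(-3, -3, -4) into the plane: -30 + (-15)t = 0, so t = -2.
Intersection: (-14, -6, -15) + (-2)·(-3, -3, -4) = (-8, 0, -7).

(-8, 0, -7)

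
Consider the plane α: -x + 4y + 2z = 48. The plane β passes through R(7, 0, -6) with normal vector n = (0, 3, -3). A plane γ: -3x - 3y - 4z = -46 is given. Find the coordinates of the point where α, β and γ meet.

(0, 10, 4)

β: n·r = n·R gives 3y - 3z = 18.
Solving the 3×3 linear system -x + 4y + 2z = 48, 3y - 3z = 18, -3x - 3y - 4z = -46 (e.g. by elimination or Cramer's rule, determinant = 75) gives (0, 10, 4).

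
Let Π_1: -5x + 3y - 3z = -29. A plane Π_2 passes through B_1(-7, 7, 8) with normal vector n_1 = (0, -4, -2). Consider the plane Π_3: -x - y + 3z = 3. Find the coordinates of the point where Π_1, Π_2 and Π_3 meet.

Π_2: n_1·r = n_1·B_1 gives -4y - 2z = -44.
Solving the 3×3 linear system -5x + 3y - 3z = -29, -4y - 2z = -44, -x - y + 3z = 3 (e.g. by elimination or Cramer's rule, determinant = 88) gives (7, 8, 6).

(7, 8, 6)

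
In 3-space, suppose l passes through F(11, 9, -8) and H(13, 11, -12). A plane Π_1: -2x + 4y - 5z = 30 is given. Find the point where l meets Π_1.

A direction vector for l is H − F = (2, 2, -4).
Substitute r = (11, 9, -8) + t(2, 2, -4) into the plane: 54 + 24t = 30, so t = -1.
Intersection: (11, 9, -8) + (-1)·(2, 2, -4) = (9, 7, -4).

(9, 7, -4)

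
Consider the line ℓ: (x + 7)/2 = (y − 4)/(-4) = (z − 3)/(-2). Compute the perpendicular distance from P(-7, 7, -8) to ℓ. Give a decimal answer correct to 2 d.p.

ℓ has direction (2, -4, -2) through (-7, 4, 3).
Taking (-7, 4, 3) on ℓ with direction v = (2, -4, -2): w = P − (-7, 4, 3) = (0, 3, -11), and w × v = (-50, -22, -6).
Distance = |w × v| / |v| = √3020 / √24 ≈ 11.22.

11.22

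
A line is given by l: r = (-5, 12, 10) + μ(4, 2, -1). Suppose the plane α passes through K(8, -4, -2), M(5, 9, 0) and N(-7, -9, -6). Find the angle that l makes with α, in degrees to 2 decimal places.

27.51

KM = (-3, 13, 2), KN = (-15, -5, -4); a normal to α is KM × KN = (-42, -42, 210).
Using K: α has equation -42x - 42y + 210z = -588.
sin θ = |n·v| / (|n||v|) = |-462| / (√47628 · √21) = 0.46196.
θ ≈ 27.51°.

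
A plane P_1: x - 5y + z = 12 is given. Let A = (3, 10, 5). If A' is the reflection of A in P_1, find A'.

(7, -10, 9)

λ = (n·A − d)/|n|² = (-42 − 12)/27 = -2.
Reflection = A − 2λn = (3, 10, 5) − (-4)·(1, -5, 1) = (7, -10, 9).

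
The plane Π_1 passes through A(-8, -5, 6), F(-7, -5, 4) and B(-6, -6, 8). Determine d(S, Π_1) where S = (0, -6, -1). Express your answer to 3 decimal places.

0.469

AF = (1, 0, -2), AB = (2, -1, 2); a normal to Π_1 is AF × AB = (-2, -6, -1).
Using A: Π_1 has equation -2x - 6y - z = 40.
n·S − d = (-2)·(0) + (-6)·(-6) + (-1)·(-1) − 40 = -3; |n| = √41.
Distance = |-3| / √41 = 3/√41 ≈ 0.469.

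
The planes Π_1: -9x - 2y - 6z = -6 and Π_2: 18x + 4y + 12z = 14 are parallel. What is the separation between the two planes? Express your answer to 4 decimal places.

0.0909

Rescale Π_2 by 1/(-2): -9x - 2y - 6z = -7. Then distance = |-6 − (-7)| / √121 ≈ 0.0909.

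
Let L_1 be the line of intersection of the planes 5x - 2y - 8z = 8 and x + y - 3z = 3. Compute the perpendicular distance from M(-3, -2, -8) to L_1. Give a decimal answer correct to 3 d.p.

Direction of L_1: (5, -2, -8) × (1, 1, -3) = (14, 7, 7).
A point on L_1: solving the two plane equations with x = -8 gives (-8, -4, -5).
Taking (-8, -4, -5) on L_1 with direction v = (14, 7, 7): w = M − (-8, -4, -5) = (5, 2, -3), and w × v = (35, -77, 7).
Distance = |w × v| / |v| = √7203 / √294 ≈ 4.950.

4.950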